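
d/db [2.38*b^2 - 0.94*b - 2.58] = 4.76*b - 0.94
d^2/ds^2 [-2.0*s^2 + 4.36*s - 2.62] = -4.00000000000000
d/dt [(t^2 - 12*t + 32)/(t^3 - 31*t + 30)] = (2*(t - 6)*(t^3 - 31*t + 30) - (3*t^2 - 31)*(t^2 - 12*t + 32))/(t^3 - 31*t + 30)^2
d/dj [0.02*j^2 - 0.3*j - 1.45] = 0.04*j - 0.3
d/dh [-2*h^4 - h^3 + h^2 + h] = -8*h^3 - 3*h^2 + 2*h + 1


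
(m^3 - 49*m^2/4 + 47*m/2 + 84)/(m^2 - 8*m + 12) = (m^2 - 25*m/4 - 14)/(m - 2)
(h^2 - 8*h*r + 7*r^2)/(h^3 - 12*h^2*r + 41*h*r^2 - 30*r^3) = (h - 7*r)/(h^2 - 11*h*r + 30*r^2)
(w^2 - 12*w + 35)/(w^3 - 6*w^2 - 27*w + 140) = (w - 5)/(w^2 + w - 20)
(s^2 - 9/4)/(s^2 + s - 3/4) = (2*s - 3)/(2*s - 1)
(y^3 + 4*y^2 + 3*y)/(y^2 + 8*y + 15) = y*(y + 1)/(y + 5)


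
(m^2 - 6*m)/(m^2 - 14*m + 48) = m/(m - 8)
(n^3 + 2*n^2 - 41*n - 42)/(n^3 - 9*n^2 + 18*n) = (n^2 + 8*n + 7)/(n*(n - 3))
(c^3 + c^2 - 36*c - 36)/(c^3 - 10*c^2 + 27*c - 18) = (c^2 + 7*c + 6)/(c^2 - 4*c + 3)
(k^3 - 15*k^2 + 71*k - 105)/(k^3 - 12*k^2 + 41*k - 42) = (k - 5)/(k - 2)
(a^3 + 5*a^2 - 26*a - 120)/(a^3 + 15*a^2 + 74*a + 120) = (a - 5)/(a + 5)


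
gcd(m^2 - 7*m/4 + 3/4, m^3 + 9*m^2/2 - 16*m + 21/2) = m - 1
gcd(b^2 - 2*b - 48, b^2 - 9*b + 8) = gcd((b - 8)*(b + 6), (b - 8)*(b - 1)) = b - 8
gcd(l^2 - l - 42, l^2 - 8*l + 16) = 1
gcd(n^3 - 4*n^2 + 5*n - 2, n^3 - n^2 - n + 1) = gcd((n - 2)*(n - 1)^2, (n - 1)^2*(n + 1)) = n^2 - 2*n + 1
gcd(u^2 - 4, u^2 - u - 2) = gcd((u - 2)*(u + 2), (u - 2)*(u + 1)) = u - 2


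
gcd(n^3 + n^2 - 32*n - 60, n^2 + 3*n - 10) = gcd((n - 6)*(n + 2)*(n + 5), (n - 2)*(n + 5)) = n + 5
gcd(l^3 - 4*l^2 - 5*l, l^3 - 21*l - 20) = l^2 - 4*l - 5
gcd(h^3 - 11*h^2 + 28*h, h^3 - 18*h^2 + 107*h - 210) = h - 7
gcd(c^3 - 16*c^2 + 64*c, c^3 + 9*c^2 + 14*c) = c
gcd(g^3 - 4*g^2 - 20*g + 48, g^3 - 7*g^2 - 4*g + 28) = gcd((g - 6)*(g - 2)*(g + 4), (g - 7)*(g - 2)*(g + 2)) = g - 2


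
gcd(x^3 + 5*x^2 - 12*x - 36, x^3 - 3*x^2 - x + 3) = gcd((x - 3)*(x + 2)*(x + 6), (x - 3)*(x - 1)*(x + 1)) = x - 3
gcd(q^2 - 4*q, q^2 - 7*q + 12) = q - 4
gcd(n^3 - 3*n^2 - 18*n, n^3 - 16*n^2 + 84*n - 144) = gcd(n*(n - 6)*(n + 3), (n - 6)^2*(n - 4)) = n - 6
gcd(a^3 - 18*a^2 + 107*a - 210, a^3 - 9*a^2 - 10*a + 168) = a^2 - 13*a + 42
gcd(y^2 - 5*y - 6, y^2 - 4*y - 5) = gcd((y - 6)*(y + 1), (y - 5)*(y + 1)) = y + 1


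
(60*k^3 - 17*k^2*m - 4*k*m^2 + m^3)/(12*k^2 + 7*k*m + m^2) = (15*k^2 - 8*k*m + m^2)/(3*k + m)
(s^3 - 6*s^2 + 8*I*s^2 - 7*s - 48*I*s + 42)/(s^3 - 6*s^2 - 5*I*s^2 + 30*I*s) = (s^2 + 8*I*s - 7)/(s*(s - 5*I))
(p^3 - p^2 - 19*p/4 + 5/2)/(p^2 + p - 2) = (p^2 - 3*p + 5/4)/(p - 1)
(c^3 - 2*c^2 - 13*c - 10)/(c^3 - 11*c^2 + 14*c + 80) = (c + 1)/(c - 8)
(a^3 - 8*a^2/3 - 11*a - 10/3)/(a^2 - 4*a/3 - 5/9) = 3*(a^2 - 3*a - 10)/(3*a - 5)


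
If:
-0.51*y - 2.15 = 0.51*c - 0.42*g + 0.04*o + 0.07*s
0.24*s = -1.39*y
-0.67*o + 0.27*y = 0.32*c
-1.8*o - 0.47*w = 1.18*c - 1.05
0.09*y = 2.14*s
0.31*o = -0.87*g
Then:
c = -5.13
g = -0.87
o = 2.45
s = 0.00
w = 5.73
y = 0.00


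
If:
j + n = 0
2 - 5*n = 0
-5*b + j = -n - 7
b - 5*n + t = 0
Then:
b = 7/5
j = -2/5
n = 2/5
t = 3/5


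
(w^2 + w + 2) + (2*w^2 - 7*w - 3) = 3*w^2 - 6*w - 1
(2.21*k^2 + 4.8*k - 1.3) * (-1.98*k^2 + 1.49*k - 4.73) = -4.3758*k^4 - 6.2111*k^3 - 0.727300000000001*k^2 - 24.641*k + 6.149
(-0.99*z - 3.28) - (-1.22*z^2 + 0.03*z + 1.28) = 1.22*z^2 - 1.02*z - 4.56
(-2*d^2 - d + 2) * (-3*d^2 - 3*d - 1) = 6*d^4 + 9*d^3 - d^2 - 5*d - 2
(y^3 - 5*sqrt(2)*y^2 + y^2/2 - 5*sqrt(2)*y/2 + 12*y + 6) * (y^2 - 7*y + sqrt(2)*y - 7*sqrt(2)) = y^5 - 13*y^4/2 - 4*sqrt(2)*y^4 - 3*y^3/2 + 26*sqrt(2)*y^3 - 13*y^2 + 26*sqrt(2)*y^2 - 78*sqrt(2)*y - 7*y - 42*sqrt(2)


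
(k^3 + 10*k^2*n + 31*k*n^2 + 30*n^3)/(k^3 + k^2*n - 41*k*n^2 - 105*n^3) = (k + 2*n)/(k - 7*n)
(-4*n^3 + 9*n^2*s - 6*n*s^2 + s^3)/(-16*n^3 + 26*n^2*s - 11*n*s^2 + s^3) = (4*n^2 - 5*n*s + s^2)/(16*n^2 - 10*n*s + s^2)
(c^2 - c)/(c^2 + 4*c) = (c - 1)/(c + 4)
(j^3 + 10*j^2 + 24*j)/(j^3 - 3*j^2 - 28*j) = (j + 6)/(j - 7)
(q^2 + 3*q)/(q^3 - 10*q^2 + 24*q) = (q + 3)/(q^2 - 10*q + 24)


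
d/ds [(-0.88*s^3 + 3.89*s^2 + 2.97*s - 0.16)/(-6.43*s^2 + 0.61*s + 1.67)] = (5.6584*s^4 - 1.0736*s^3 + 17.0612*s^2 + 10.935*s + 5.0575)/(41.3449*s^4 - 7.8446*s^3 - 21.1041*s^2 + 2.0374*s + 2.7889)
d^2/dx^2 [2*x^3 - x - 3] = 12*x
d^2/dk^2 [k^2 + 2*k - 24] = 2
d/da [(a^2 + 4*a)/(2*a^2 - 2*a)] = -5/(2*a^2 - 4*a + 2)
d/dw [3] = 0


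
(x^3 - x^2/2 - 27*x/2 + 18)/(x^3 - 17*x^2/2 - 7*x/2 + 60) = (2*x^2 + 5*x - 12)/(2*x^2 - 11*x - 40)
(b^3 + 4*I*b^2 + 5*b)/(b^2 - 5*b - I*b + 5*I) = b*(b + 5*I)/(b - 5)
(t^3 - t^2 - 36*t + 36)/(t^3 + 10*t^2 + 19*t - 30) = (t - 6)/(t + 5)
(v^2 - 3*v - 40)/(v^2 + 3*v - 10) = (v - 8)/(v - 2)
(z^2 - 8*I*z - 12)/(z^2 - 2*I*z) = (z - 6*I)/z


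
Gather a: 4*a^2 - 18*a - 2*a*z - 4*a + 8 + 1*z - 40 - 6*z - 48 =4*a^2 + a*(-2*z - 22) - 5*z - 80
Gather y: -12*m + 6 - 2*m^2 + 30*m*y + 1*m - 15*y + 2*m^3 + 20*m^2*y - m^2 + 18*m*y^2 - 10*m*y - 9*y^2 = 2*m^3 - 3*m^2 - 11*m + y^2*(18*m - 9) + y*(20*m^2 + 20*m - 15) + 6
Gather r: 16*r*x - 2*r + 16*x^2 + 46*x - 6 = r*(16*x - 2) + 16*x^2 + 46*x - 6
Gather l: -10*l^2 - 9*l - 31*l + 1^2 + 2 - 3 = -10*l^2 - 40*l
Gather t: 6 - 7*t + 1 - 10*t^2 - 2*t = -10*t^2 - 9*t + 7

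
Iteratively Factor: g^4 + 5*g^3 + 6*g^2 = (g + 3)*(g^3 + 2*g^2) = g*(g + 3)*(g^2 + 2*g) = g*(g + 2)*(g + 3)*(g)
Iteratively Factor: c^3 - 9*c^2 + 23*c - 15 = (c - 5)*(c^2 - 4*c + 3) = (c - 5)*(c - 3)*(c - 1)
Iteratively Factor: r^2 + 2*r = (r + 2)*(r)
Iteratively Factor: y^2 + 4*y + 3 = (y + 1)*(y + 3)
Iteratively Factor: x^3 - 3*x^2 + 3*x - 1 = (x - 1)*(x^2 - 2*x + 1) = (x - 1)^2*(x - 1)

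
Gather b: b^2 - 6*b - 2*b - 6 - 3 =b^2 - 8*b - 9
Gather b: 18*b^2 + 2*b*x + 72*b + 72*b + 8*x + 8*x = 18*b^2 + b*(2*x + 144) + 16*x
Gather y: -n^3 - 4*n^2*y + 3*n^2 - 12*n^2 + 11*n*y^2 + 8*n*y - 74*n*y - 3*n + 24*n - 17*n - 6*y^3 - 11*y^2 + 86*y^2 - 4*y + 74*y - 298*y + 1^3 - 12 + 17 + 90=-n^3 - 9*n^2 + 4*n - 6*y^3 + y^2*(11*n + 75) + y*(-4*n^2 - 66*n - 228) + 96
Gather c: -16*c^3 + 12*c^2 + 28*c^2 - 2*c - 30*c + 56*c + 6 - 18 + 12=-16*c^3 + 40*c^2 + 24*c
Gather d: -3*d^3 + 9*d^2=-3*d^3 + 9*d^2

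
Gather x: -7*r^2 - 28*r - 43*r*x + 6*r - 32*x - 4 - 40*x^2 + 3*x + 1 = -7*r^2 - 22*r - 40*x^2 + x*(-43*r - 29) - 3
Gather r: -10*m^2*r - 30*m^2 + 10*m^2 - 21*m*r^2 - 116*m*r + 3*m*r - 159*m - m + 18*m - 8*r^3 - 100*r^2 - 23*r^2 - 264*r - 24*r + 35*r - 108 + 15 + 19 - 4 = -20*m^2 - 142*m - 8*r^3 + r^2*(-21*m - 123) + r*(-10*m^2 - 113*m - 253) - 78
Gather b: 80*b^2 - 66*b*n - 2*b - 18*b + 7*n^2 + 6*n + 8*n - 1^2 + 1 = 80*b^2 + b*(-66*n - 20) + 7*n^2 + 14*n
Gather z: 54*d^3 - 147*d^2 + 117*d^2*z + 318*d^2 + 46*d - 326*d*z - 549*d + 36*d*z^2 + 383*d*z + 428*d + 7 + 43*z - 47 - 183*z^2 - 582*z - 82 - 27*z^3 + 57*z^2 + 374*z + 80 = 54*d^3 + 171*d^2 - 75*d - 27*z^3 + z^2*(36*d - 126) + z*(117*d^2 + 57*d - 165) - 42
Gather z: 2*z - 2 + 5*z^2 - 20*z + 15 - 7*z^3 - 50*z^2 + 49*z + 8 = -7*z^3 - 45*z^2 + 31*z + 21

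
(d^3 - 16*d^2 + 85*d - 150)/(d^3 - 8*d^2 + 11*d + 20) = (d^2 - 11*d + 30)/(d^2 - 3*d - 4)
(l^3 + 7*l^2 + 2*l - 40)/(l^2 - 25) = (l^2 + 2*l - 8)/(l - 5)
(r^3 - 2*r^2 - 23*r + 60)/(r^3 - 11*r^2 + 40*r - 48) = (r + 5)/(r - 4)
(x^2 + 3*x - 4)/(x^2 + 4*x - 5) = (x + 4)/(x + 5)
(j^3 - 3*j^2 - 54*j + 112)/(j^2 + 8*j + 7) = (j^2 - 10*j + 16)/(j + 1)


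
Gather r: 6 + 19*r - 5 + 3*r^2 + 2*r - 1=3*r^2 + 21*r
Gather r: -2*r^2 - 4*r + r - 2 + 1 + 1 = -2*r^2 - 3*r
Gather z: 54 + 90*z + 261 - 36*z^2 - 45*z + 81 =-36*z^2 + 45*z + 396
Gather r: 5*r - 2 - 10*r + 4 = 2 - 5*r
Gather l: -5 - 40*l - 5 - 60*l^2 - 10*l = -60*l^2 - 50*l - 10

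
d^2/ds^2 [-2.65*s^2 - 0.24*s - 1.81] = -5.30000000000000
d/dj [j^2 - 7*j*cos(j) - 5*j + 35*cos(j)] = 7*j*sin(j) + 2*j - 35*sin(j) - 7*cos(j) - 5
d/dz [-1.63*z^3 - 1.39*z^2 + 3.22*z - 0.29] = -4.89*z^2 - 2.78*z + 3.22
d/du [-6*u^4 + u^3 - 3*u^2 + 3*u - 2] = -24*u^3 + 3*u^2 - 6*u + 3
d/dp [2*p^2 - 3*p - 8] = 4*p - 3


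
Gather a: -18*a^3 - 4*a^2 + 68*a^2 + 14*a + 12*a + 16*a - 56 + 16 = -18*a^3 + 64*a^2 + 42*a - 40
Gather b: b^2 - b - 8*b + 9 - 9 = b^2 - 9*b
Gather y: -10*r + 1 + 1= 2 - 10*r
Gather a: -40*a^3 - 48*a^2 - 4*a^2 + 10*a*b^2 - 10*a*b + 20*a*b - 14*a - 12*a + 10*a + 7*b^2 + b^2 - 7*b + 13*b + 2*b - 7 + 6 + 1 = -40*a^3 - 52*a^2 + a*(10*b^2 + 10*b - 16) + 8*b^2 + 8*b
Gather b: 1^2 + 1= 2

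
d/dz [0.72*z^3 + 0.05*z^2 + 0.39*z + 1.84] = 2.16*z^2 + 0.1*z + 0.39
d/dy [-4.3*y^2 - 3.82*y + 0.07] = -8.6*y - 3.82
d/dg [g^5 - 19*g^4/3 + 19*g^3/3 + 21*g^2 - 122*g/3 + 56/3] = 5*g^4 - 76*g^3/3 + 19*g^2 + 42*g - 122/3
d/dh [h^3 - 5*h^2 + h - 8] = 3*h^2 - 10*h + 1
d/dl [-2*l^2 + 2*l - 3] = 2 - 4*l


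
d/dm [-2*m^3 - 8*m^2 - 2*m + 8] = -6*m^2 - 16*m - 2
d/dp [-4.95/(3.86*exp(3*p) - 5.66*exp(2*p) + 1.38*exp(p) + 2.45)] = (57.321*exp(2*p) - 56.034*exp(p) + 6.831)*exp(p)/(3.86*exp(3*p) - 5.66*exp(2*p) + 1.38*exp(p) + 2.45)^2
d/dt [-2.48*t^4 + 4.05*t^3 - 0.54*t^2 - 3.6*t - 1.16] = -9.92*t^3 + 12.15*t^2 - 1.08*t - 3.6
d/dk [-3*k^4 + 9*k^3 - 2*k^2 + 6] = k*(-12*k^2 + 27*k - 4)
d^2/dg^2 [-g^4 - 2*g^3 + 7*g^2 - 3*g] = -12*g^2 - 12*g + 14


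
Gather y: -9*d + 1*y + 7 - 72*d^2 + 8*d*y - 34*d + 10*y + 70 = -72*d^2 - 43*d + y*(8*d + 11) + 77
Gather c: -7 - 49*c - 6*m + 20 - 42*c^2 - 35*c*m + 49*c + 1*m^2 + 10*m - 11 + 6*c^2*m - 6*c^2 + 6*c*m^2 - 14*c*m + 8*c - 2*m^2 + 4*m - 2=c^2*(6*m - 48) + c*(6*m^2 - 49*m + 8) - m^2 + 8*m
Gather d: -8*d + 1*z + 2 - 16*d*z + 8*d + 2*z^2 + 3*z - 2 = -16*d*z + 2*z^2 + 4*z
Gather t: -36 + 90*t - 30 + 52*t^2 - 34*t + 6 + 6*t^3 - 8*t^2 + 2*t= 6*t^3 + 44*t^2 + 58*t - 60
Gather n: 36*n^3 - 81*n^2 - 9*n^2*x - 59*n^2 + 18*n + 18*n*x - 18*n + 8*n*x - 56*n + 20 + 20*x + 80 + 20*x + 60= 36*n^3 + n^2*(-9*x - 140) + n*(26*x - 56) + 40*x + 160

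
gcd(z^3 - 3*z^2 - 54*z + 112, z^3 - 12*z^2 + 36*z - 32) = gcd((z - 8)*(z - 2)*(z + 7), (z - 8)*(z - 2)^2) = z^2 - 10*z + 16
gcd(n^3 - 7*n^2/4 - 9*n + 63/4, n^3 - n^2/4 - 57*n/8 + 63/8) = n^2 + 5*n/4 - 21/4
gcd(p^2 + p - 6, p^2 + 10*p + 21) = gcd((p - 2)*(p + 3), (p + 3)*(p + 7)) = p + 3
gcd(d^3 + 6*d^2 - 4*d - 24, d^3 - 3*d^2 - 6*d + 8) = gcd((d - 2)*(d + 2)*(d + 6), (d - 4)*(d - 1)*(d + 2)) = d + 2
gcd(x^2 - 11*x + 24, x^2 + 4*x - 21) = x - 3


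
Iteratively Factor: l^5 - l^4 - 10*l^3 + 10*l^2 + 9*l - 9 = (l + 1)*(l^4 - 2*l^3 - 8*l^2 + 18*l - 9) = (l - 1)*(l + 1)*(l^3 - l^2 - 9*l + 9) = (l - 1)*(l + 1)*(l + 3)*(l^2 - 4*l + 3) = (l - 3)*(l - 1)*(l + 1)*(l + 3)*(l - 1)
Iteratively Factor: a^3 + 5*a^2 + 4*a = (a)*(a^2 + 5*a + 4) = a*(a + 1)*(a + 4)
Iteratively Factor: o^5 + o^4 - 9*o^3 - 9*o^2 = (o)*(o^4 + o^3 - 9*o^2 - 9*o) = o*(o + 1)*(o^3 - 9*o) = o^2*(o + 1)*(o^2 - 9) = o^2*(o + 1)*(o + 3)*(o - 3)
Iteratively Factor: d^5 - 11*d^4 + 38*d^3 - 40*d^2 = (d)*(d^4 - 11*d^3 + 38*d^2 - 40*d) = d*(d - 5)*(d^3 - 6*d^2 + 8*d) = d*(d - 5)*(d - 4)*(d^2 - 2*d) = d^2*(d - 5)*(d - 4)*(d - 2)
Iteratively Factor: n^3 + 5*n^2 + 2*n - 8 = (n + 4)*(n^2 + n - 2) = (n - 1)*(n + 4)*(n + 2)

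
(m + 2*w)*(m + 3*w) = m^2 + 5*m*w + 6*w^2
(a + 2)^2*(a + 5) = a^3 + 9*a^2 + 24*a + 20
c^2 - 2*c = c*(c - 2)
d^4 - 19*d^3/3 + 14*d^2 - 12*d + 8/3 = (d - 2)^3*(d - 1/3)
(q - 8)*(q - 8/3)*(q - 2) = q^3 - 38*q^2/3 + 128*q/3 - 128/3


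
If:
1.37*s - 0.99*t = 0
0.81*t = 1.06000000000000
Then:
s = 0.95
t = 1.31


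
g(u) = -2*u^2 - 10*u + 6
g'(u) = -4*u - 10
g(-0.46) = 10.18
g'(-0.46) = -8.16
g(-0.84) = 12.99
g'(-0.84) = -6.64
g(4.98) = -93.40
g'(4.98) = -29.92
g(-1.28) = 15.52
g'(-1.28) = -4.88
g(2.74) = -36.42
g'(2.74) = -20.96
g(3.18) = -46.02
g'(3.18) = -22.72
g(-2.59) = 18.48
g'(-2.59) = 0.36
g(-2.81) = 18.31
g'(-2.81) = 1.24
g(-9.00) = -66.00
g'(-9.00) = 26.00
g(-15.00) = -294.00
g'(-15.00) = 50.00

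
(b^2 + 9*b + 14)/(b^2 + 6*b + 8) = (b + 7)/(b + 4)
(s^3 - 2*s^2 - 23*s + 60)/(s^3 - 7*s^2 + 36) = (s^2 + s - 20)/(s^2 - 4*s - 12)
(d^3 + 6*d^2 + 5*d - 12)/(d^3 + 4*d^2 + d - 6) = (d + 4)/(d + 2)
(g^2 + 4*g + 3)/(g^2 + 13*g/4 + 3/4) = 4*(g + 1)/(4*g + 1)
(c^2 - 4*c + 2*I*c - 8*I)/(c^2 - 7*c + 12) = (c + 2*I)/(c - 3)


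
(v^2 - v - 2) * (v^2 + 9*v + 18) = v^4 + 8*v^3 + 7*v^2 - 36*v - 36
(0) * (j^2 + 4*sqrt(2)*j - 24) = 0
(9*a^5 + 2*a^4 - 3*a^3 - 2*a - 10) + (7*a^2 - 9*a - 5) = 9*a^5 + 2*a^4 - 3*a^3 + 7*a^2 - 11*a - 15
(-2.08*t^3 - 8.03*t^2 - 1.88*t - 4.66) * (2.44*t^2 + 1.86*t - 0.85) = -5.0752*t^5 - 23.462*t^4 - 17.755*t^3 - 8.0417*t^2 - 7.0696*t + 3.961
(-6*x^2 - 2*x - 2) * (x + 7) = -6*x^3 - 44*x^2 - 16*x - 14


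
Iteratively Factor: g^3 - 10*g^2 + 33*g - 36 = (g - 4)*(g^2 - 6*g + 9) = (g - 4)*(g - 3)*(g - 3)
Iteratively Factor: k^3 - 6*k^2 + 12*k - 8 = (k - 2)*(k^2 - 4*k + 4) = (k - 2)^2*(k - 2)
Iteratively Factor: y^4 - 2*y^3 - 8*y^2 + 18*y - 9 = (y + 3)*(y^3 - 5*y^2 + 7*y - 3) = (y - 1)*(y + 3)*(y^2 - 4*y + 3) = (y - 1)^2*(y + 3)*(y - 3)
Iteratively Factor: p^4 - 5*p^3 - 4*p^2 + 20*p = (p - 2)*(p^3 - 3*p^2 - 10*p) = (p - 5)*(p - 2)*(p^2 + 2*p) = (p - 5)*(p - 2)*(p + 2)*(p)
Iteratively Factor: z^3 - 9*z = (z - 3)*(z^2 + 3*z) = (z - 3)*(z + 3)*(z)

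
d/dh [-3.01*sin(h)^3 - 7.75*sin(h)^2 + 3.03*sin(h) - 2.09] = (-9.03*sin(h)^2 - 15.5*sin(h) + 3.03)*cos(h)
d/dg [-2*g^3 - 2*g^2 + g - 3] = -6*g^2 - 4*g + 1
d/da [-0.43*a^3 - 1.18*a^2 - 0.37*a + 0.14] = -1.29*a^2 - 2.36*a - 0.37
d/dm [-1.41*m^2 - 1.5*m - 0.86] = -2.82*m - 1.5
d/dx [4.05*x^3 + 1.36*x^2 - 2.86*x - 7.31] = 12.15*x^2 + 2.72*x - 2.86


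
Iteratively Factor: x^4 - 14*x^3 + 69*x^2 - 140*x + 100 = (x - 5)*(x^3 - 9*x^2 + 24*x - 20) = (x - 5)*(x - 2)*(x^2 - 7*x + 10) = (x - 5)^2*(x - 2)*(x - 2)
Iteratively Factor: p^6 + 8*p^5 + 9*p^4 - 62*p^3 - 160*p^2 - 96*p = (p + 4)*(p^5 + 4*p^4 - 7*p^3 - 34*p^2 - 24*p) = (p + 1)*(p + 4)*(p^4 + 3*p^3 - 10*p^2 - 24*p) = (p - 3)*(p + 1)*(p + 4)*(p^3 + 6*p^2 + 8*p) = p*(p - 3)*(p + 1)*(p + 4)*(p^2 + 6*p + 8) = p*(p - 3)*(p + 1)*(p + 2)*(p + 4)*(p + 4)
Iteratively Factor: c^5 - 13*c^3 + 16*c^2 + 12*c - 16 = (c - 1)*(c^4 + c^3 - 12*c^2 + 4*c + 16) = (c - 1)*(c + 4)*(c^3 - 3*c^2 + 4) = (c - 2)*(c - 1)*(c + 4)*(c^2 - c - 2) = (c - 2)^2*(c - 1)*(c + 4)*(c + 1)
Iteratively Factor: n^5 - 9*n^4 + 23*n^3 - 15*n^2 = (n - 5)*(n^4 - 4*n^3 + 3*n^2) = (n - 5)*(n - 1)*(n^3 - 3*n^2) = (n - 5)*(n - 3)*(n - 1)*(n^2) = n*(n - 5)*(n - 3)*(n - 1)*(n)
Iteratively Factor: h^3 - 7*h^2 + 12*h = (h - 3)*(h^2 - 4*h) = (h - 4)*(h - 3)*(h)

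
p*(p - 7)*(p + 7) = p^3 - 49*p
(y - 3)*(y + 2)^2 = y^3 + y^2 - 8*y - 12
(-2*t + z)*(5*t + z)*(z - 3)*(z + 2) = -10*t^2*z^2 + 10*t^2*z + 60*t^2 + 3*t*z^3 - 3*t*z^2 - 18*t*z + z^4 - z^3 - 6*z^2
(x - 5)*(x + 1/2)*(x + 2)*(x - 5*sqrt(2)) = x^4 - 5*sqrt(2)*x^3 - 5*x^3/2 - 23*x^2/2 + 25*sqrt(2)*x^2/2 - 5*x + 115*sqrt(2)*x/2 + 25*sqrt(2)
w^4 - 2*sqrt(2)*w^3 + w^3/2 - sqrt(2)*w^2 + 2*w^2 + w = w*(w + 1/2)*(w - sqrt(2))^2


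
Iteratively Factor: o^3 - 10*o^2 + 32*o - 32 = (o - 4)*(o^2 - 6*o + 8) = (o - 4)^2*(o - 2)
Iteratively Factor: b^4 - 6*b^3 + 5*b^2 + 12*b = (b - 4)*(b^3 - 2*b^2 - 3*b) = b*(b - 4)*(b^2 - 2*b - 3) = b*(b - 4)*(b - 3)*(b + 1)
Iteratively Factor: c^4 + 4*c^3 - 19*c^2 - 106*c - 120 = (c + 2)*(c^3 + 2*c^2 - 23*c - 60) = (c + 2)*(c + 3)*(c^2 - c - 20) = (c - 5)*(c + 2)*(c + 3)*(c + 4)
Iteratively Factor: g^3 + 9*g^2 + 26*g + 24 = (g + 4)*(g^2 + 5*g + 6) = (g + 3)*(g + 4)*(g + 2)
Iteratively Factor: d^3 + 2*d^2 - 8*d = (d - 2)*(d^2 + 4*d) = d*(d - 2)*(d + 4)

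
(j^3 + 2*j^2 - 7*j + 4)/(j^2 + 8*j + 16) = (j^2 - 2*j + 1)/(j + 4)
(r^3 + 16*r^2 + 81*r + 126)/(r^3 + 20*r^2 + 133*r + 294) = (r + 3)/(r + 7)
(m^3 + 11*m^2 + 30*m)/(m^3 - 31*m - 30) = m*(m + 6)/(m^2 - 5*m - 6)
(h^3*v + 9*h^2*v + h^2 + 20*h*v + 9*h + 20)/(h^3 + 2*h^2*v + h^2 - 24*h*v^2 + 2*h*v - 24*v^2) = (h^3*v + 9*h^2*v + h^2 + 20*h*v + 9*h + 20)/(h^3 + 2*h^2*v + h^2 - 24*h*v^2 + 2*h*v - 24*v^2)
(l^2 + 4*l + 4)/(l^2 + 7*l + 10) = (l + 2)/(l + 5)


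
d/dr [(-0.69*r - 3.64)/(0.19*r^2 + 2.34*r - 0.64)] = (0.1311*r^2 + 1.3832*r + 8.9592)/(0.0361*r^4 + 0.8892*r^3 + 5.2324*r^2 - 2.9952*r + 0.4096)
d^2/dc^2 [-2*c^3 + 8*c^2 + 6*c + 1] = 16 - 12*c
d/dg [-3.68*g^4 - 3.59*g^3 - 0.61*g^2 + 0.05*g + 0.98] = -14.72*g^3 - 10.77*g^2 - 1.22*g + 0.05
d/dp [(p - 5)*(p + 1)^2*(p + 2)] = 4*p^3 - 3*p^2 - 30*p - 23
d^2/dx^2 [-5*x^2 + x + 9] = -10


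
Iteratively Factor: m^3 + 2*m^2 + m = (m)*(m^2 + 2*m + 1) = m*(m + 1)*(m + 1)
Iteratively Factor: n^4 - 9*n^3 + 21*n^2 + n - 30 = (n + 1)*(n^3 - 10*n^2 + 31*n - 30) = (n - 2)*(n + 1)*(n^2 - 8*n + 15) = (n - 3)*(n - 2)*(n + 1)*(n - 5)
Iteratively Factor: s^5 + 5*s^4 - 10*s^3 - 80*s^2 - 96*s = (s + 4)*(s^4 + s^3 - 14*s^2 - 24*s) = (s + 2)*(s + 4)*(s^3 - s^2 - 12*s) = (s + 2)*(s + 3)*(s + 4)*(s^2 - 4*s) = (s - 4)*(s + 2)*(s + 3)*(s + 4)*(s)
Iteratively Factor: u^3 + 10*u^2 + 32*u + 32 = (u + 4)*(u^2 + 6*u + 8) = (u + 2)*(u + 4)*(u + 4)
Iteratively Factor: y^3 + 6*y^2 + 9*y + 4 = (y + 1)*(y^2 + 5*y + 4) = (y + 1)^2*(y + 4)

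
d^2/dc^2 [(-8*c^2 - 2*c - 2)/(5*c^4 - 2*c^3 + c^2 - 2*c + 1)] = 4*(-300*c^8 - 30*c^7 - 166*c^6 - 117*c^5 + 195*c^4 + 25*c^3 + 15*c^2 + 3*c - 9)/(125*c^12 - 150*c^11 + 135*c^10 - 218*c^9 + 222*c^8 - 150*c^7 + 127*c^6 - 102*c^5 + 54*c^4 - 26*c^3 + 15*c^2 - 6*c + 1)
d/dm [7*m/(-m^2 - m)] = 7/(m + 1)^2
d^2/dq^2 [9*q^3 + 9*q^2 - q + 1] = 54*q + 18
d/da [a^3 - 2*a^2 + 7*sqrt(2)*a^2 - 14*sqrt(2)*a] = 3*a^2 - 4*a + 14*sqrt(2)*a - 14*sqrt(2)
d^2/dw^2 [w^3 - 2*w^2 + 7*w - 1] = 6*w - 4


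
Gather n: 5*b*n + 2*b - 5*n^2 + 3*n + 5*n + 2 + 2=2*b - 5*n^2 + n*(5*b + 8) + 4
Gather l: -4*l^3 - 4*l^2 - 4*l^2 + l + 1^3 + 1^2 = -4*l^3 - 8*l^2 + l + 2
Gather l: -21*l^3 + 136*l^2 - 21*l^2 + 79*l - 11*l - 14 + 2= -21*l^3 + 115*l^2 + 68*l - 12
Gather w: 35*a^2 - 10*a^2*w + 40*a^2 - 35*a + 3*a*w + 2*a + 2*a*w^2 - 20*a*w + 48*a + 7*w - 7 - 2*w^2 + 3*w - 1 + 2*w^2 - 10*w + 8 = 75*a^2 + 2*a*w^2 + 15*a + w*(-10*a^2 - 17*a)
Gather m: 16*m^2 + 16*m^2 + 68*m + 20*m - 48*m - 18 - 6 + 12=32*m^2 + 40*m - 12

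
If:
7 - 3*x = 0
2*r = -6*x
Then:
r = -7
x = 7/3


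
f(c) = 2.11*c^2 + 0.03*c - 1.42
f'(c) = 4.22*c + 0.03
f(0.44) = -1.00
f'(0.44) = 1.89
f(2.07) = 7.68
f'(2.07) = 8.77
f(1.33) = 2.35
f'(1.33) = 5.64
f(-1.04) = 0.83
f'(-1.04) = -4.36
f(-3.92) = 30.89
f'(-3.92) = -16.51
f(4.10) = 34.17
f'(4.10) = 17.33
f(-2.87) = 15.87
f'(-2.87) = -12.08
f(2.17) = 8.58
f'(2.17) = 9.19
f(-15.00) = 472.88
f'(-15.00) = -63.27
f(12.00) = 302.78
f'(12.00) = 50.67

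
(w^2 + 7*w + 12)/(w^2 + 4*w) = (w + 3)/w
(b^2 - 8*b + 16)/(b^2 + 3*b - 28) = (b - 4)/(b + 7)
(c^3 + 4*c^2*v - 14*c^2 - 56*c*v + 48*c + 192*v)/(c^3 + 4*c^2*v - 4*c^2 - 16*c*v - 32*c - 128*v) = (c - 6)/(c + 4)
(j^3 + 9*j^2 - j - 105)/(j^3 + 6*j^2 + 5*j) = (j^2 + 4*j - 21)/(j*(j + 1))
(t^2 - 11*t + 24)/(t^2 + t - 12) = (t - 8)/(t + 4)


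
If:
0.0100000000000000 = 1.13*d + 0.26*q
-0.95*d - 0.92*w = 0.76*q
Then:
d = 0.390977443609023*w + 0.0124223602484472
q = -1.69924812030075*w - 0.015527950310559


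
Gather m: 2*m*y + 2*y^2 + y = 2*m*y + 2*y^2 + y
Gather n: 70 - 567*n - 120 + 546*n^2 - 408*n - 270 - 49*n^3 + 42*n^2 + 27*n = -49*n^3 + 588*n^2 - 948*n - 320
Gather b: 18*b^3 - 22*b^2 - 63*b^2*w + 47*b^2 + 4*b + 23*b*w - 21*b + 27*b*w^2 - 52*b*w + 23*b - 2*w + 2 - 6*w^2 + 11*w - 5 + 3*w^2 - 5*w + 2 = 18*b^3 + b^2*(25 - 63*w) + b*(27*w^2 - 29*w + 6) - 3*w^2 + 4*w - 1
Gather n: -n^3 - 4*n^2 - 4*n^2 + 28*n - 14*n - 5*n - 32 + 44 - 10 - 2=-n^3 - 8*n^2 + 9*n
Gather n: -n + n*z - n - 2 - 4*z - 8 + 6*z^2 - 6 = n*(z - 2) + 6*z^2 - 4*z - 16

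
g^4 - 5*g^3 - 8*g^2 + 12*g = g*(g - 6)*(g - 1)*(g + 2)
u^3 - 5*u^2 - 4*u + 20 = (u - 5)*(u - 2)*(u + 2)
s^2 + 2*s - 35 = (s - 5)*(s + 7)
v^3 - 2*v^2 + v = v*(v - 1)^2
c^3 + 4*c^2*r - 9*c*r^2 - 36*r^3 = (c - 3*r)*(c + 3*r)*(c + 4*r)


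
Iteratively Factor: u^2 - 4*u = (u - 4)*(u)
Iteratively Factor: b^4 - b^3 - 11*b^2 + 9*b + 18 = (b - 3)*(b^3 + 2*b^2 - 5*b - 6) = (b - 3)*(b + 1)*(b^2 + b - 6) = (b - 3)*(b - 2)*(b + 1)*(b + 3)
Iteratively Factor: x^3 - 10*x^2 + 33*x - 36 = (x - 3)*(x^2 - 7*x + 12) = (x - 3)^2*(x - 4)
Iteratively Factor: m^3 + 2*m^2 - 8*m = (m - 2)*(m^2 + 4*m) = m*(m - 2)*(m + 4)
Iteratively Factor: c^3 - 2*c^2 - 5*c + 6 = (c + 2)*(c^2 - 4*c + 3) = (c - 1)*(c + 2)*(c - 3)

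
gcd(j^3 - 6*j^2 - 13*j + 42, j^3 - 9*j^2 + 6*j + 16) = j - 2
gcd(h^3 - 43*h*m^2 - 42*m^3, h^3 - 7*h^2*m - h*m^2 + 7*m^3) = h^2 - 6*h*m - 7*m^2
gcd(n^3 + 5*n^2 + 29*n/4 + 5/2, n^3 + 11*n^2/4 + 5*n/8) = n + 5/2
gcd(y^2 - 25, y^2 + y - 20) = y + 5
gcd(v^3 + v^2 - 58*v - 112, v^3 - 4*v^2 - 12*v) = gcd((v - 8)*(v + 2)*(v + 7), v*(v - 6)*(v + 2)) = v + 2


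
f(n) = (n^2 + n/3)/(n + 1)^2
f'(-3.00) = 0.58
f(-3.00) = 2.00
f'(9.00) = 0.02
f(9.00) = 0.84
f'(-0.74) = -51.21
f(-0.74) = 4.45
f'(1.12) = 0.23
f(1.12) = 0.36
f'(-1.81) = 5.05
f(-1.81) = 4.07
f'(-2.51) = 1.12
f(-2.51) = 2.40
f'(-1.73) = 6.55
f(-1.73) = 4.53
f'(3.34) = 0.07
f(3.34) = 0.65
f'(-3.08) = 0.53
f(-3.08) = 1.96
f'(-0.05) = 0.29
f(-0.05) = -0.02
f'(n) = (2*n + 1/3)/(n + 1)^2 - 2*(n^2 + n/3)/(n + 1)^3 = (5*n + 1)/(3*(n^3 + 3*n^2 + 3*n + 1))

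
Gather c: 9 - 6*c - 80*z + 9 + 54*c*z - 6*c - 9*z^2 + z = c*(54*z - 12) - 9*z^2 - 79*z + 18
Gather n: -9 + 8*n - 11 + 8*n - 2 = 16*n - 22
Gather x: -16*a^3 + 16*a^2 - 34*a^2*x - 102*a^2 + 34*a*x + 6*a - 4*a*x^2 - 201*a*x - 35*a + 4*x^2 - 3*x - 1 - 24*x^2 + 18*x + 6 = -16*a^3 - 86*a^2 - 29*a + x^2*(-4*a - 20) + x*(-34*a^2 - 167*a + 15) + 5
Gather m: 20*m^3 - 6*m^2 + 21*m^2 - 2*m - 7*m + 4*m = 20*m^3 + 15*m^2 - 5*m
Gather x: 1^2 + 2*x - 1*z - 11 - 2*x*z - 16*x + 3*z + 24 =x*(-2*z - 14) + 2*z + 14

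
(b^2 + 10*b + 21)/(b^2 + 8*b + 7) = (b + 3)/(b + 1)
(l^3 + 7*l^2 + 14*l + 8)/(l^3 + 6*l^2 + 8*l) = (l + 1)/l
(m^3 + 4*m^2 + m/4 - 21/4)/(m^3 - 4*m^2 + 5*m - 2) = (m^2 + 5*m + 21/4)/(m^2 - 3*m + 2)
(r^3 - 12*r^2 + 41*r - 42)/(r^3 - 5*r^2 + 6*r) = (r - 7)/r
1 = 1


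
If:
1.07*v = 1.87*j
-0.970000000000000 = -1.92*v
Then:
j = 0.29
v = 0.51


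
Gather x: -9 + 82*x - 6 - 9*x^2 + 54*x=-9*x^2 + 136*x - 15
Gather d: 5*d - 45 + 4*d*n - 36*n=d*(4*n + 5) - 36*n - 45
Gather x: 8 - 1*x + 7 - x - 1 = 14 - 2*x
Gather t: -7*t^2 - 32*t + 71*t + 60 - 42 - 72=-7*t^2 + 39*t - 54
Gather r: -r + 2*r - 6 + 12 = r + 6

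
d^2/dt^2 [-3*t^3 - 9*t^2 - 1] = -18*t - 18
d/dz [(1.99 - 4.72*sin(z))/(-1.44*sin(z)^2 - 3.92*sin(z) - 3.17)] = (-6.7968*sin(z)^2 + 5.7312*sin(z) + 22.7632)*cos(z)/(2.0736*sin(z)^4 + 11.2896*sin(z)^3 + 24.496*sin(z)^2 + 24.8528*sin(z) + 10.0489)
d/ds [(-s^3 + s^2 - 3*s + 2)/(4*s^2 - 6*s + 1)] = (-4*s^4 + 12*s^3 + 3*s^2 - 14*s + 9)/(16*s^4 - 48*s^3 + 44*s^2 - 12*s + 1)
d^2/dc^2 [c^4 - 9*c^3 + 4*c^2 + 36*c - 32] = 12*c^2 - 54*c + 8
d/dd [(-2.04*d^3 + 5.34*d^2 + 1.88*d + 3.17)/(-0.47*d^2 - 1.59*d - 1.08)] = (0.9588*d^4 + 6.4872*d^3 - 0.997400000000001*d^2 - 8.5546*d + 3.0099)/(0.2209*d^4 + 1.4946*d^3 + 3.5433*d^2 + 3.4344*d + 1.1664)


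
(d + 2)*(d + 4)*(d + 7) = d^3 + 13*d^2 + 50*d + 56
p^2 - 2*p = p*(p - 2)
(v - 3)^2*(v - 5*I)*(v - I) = v^4 - 6*v^3 - 6*I*v^3 + 4*v^2 + 36*I*v^2 + 30*v - 54*I*v - 45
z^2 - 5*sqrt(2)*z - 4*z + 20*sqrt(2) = (z - 4)*(z - 5*sqrt(2))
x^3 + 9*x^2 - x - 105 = (x - 3)*(x + 5)*(x + 7)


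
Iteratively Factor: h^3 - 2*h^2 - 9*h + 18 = (h - 3)*(h^2 + h - 6) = (h - 3)*(h + 3)*(h - 2)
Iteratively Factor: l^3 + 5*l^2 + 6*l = (l)*(l^2 + 5*l + 6) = l*(l + 2)*(l + 3)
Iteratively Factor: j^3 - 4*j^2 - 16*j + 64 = (j - 4)*(j^2 - 16) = (j - 4)^2*(j + 4)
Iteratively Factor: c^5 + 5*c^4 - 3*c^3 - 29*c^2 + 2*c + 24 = (c - 2)*(c^4 + 7*c^3 + 11*c^2 - 7*c - 12) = (c - 2)*(c + 1)*(c^3 + 6*c^2 + 5*c - 12) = (c - 2)*(c + 1)*(c + 3)*(c^2 + 3*c - 4) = (c - 2)*(c + 1)*(c + 3)*(c + 4)*(c - 1)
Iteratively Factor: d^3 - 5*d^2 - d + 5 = (d + 1)*(d^2 - 6*d + 5) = (d - 5)*(d + 1)*(d - 1)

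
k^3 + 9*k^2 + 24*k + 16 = (k + 1)*(k + 4)^2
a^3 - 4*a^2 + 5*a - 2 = (a - 2)*(a - 1)^2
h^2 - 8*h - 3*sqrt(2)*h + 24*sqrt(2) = (h - 8)*(h - 3*sqrt(2))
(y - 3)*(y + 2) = y^2 - y - 6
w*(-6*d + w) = -6*d*w + w^2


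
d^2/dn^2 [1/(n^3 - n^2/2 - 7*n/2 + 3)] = 4*((1 - 6*n)*(2*n^3 - n^2 - 7*n + 6) + (-6*n^2 + 2*n + 7)^2)/(2*n^3 - n^2 - 7*n + 6)^3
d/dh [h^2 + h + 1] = 2*h + 1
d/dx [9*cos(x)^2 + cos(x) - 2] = -(18*cos(x) + 1)*sin(x)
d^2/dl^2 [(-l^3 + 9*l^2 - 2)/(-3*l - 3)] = 2*(l^3 + 3*l^2 + 3*l - 7)/(3*(l^3 + 3*l^2 + 3*l + 1))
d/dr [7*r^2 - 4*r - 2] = 14*r - 4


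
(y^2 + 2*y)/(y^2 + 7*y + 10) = y/(y + 5)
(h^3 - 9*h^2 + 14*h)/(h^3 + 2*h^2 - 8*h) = (h - 7)/(h + 4)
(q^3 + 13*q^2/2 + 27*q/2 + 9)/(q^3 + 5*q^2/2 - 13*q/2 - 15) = (2*q + 3)/(2*q - 5)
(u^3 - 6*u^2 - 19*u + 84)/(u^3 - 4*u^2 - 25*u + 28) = (u - 3)/(u - 1)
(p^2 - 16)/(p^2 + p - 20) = (p + 4)/(p + 5)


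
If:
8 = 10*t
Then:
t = 4/5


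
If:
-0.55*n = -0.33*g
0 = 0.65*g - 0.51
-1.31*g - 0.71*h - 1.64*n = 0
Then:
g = 0.78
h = -2.54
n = 0.47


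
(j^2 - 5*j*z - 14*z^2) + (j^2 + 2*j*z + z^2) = 2*j^2 - 3*j*z - 13*z^2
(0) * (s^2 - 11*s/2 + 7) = 0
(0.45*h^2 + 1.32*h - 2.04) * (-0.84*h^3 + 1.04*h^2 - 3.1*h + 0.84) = -0.378*h^5 - 0.6408*h^4 + 1.6914*h^3 - 5.8356*h^2 + 7.4328*h - 1.7136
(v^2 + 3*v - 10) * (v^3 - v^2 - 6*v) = v^5 + 2*v^4 - 19*v^3 - 8*v^2 + 60*v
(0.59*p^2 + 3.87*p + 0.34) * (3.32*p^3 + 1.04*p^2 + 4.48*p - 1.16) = 1.9588*p^5 + 13.462*p^4 + 7.7968*p^3 + 17.0068*p^2 - 2.966*p - 0.3944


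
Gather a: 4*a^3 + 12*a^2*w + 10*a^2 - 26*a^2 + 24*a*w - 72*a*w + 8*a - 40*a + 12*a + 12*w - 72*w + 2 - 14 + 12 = 4*a^3 + a^2*(12*w - 16) + a*(-48*w - 20) - 60*w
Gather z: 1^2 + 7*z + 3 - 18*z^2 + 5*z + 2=-18*z^2 + 12*z + 6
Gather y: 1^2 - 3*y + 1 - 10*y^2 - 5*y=-10*y^2 - 8*y + 2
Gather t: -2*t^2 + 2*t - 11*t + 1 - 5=-2*t^2 - 9*t - 4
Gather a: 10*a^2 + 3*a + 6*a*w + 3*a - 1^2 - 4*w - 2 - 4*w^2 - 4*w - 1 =10*a^2 + a*(6*w + 6) - 4*w^2 - 8*w - 4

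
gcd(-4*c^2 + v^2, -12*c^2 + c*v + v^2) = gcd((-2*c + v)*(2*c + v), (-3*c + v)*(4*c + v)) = 1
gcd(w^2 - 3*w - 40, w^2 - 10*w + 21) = 1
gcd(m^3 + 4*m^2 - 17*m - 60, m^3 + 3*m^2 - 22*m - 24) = m - 4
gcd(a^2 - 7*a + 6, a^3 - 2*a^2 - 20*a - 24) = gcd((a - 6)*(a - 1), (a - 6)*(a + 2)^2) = a - 6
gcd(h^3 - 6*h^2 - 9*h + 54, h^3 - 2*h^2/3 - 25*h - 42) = h^2 - 3*h - 18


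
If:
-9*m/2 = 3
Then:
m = -2/3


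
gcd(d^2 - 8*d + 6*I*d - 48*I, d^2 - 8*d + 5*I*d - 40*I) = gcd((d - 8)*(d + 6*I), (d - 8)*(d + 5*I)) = d - 8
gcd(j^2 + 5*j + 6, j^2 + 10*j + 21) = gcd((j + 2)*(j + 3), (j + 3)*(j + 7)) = j + 3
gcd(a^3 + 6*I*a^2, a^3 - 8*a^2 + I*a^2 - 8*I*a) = a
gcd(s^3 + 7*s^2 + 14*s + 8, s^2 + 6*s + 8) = s^2 + 6*s + 8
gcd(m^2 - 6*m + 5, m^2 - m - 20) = m - 5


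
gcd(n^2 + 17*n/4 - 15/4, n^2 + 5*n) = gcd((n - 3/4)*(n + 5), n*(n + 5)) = n + 5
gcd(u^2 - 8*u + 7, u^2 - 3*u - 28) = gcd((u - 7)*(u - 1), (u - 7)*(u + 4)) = u - 7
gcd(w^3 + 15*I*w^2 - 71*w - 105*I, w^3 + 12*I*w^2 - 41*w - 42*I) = w^2 + 10*I*w - 21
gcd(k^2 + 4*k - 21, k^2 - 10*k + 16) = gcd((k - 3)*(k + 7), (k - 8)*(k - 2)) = 1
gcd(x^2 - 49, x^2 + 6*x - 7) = x + 7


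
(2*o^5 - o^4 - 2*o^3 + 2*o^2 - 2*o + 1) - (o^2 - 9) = 2*o^5 - o^4 - 2*o^3 + o^2 - 2*o + 10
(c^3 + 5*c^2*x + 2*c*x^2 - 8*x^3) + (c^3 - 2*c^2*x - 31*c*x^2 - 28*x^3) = 2*c^3 + 3*c^2*x - 29*c*x^2 - 36*x^3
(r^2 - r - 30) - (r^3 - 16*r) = -r^3 + r^2 + 15*r - 30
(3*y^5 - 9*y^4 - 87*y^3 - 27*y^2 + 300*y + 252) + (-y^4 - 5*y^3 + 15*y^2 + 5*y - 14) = 3*y^5 - 10*y^4 - 92*y^3 - 12*y^2 + 305*y + 238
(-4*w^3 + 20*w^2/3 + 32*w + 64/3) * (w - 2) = -4*w^4 + 44*w^3/3 + 56*w^2/3 - 128*w/3 - 128/3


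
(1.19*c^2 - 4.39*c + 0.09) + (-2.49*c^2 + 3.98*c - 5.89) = -1.3*c^2 - 0.41*c - 5.8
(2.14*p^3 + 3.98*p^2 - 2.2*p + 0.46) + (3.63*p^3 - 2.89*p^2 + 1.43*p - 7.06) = 5.77*p^3 + 1.09*p^2 - 0.77*p - 6.6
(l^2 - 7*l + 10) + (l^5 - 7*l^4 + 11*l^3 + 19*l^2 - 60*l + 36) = l^5 - 7*l^4 + 11*l^3 + 20*l^2 - 67*l + 46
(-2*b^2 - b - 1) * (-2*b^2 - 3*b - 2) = 4*b^4 + 8*b^3 + 9*b^2 + 5*b + 2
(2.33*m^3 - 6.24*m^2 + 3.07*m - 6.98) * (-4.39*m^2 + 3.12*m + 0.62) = -10.2287*m^5 + 34.6632*m^4 - 31.5015*m^3 + 36.3518*m^2 - 19.8742*m - 4.3276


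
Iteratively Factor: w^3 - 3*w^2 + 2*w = (w - 1)*(w^2 - 2*w) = w*(w - 1)*(w - 2)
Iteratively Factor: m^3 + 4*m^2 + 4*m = (m)*(m^2 + 4*m + 4) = m*(m + 2)*(m + 2)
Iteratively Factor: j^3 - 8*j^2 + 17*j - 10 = (j - 2)*(j^2 - 6*j + 5) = (j - 2)*(j - 1)*(j - 5)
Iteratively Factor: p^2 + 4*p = (p + 4)*(p)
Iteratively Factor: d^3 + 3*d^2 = (d + 3)*(d^2) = d*(d + 3)*(d)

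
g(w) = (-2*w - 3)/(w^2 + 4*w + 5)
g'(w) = (-2*w - 4)*(-2*w - 3)/(w^2 + 4*w + 5)^2 - 2/(w^2 + 4*w + 5)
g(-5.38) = 0.62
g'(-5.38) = 0.18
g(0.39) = -0.56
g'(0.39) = 0.10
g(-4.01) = 1.00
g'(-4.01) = 0.40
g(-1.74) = 0.45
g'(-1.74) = -2.09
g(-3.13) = 1.43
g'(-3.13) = 0.54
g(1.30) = -0.47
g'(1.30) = 0.09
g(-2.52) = 1.61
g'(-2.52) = -0.26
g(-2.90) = 1.55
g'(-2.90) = 0.43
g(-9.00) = 0.30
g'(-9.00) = 0.04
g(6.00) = -0.23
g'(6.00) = 0.03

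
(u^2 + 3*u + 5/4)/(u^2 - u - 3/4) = (2*u + 5)/(2*u - 3)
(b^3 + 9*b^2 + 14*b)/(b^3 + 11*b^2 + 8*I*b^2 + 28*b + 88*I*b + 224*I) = b*(b + 2)/(b^2 + 4*b*(1 + 2*I) + 32*I)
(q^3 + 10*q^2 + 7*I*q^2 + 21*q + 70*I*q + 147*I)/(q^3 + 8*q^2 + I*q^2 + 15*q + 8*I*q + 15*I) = (q^2 + 7*q*(1 + I) + 49*I)/(q^2 + q*(5 + I) + 5*I)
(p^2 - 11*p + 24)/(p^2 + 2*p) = (p^2 - 11*p + 24)/(p*(p + 2))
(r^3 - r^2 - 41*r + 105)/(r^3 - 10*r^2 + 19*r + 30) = (r^2 + 4*r - 21)/(r^2 - 5*r - 6)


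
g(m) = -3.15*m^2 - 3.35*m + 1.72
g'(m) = -6.3*m - 3.35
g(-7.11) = -133.70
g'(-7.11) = 41.44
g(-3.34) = -22.23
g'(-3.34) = 17.69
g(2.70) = -30.29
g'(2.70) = -20.36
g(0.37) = 0.05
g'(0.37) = -5.68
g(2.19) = -20.72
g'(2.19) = -17.15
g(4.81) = -87.27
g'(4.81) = -33.65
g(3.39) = -45.84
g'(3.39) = -24.71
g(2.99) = -36.46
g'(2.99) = -22.19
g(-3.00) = -16.58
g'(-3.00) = 15.55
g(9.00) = -283.58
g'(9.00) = -60.05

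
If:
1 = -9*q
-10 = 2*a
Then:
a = -5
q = -1/9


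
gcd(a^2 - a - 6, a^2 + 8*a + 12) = a + 2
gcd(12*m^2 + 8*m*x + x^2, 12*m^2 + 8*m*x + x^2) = 12*m^2 + 8*m*x + x^2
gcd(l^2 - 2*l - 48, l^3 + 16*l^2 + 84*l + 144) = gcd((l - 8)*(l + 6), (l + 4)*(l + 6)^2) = l + 6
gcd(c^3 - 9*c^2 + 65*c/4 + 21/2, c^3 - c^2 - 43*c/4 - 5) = c + 1/2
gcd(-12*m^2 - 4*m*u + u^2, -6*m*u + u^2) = -6*m + u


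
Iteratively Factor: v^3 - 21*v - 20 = (v + 1)*(v^2 - v - 20) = (v - 5)*(v + 1)*(v + 4)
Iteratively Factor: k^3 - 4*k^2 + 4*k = (k)*(k^2 - 4*k + 4) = k*(k - 2)*(k - 2)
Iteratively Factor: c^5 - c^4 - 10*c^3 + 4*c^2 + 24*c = (c + 2)*(c^4 - 3*c^3 - 4*c^2 + 12*c) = (c - 3)*(c + 2)*(c^3 - 4*c) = c*(c - 3)*(c + 2)*(c^2 - 4) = c*(c - 3)*(c - 2)*(c + 2)*(c + 2)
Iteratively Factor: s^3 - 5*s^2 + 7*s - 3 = (s - 3)*(s^2 - 2*s + 1) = (s - 3)*(s - 1)*(s - 1)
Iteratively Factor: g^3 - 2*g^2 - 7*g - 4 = (g - 4)*(g^2 + 2*g + 1) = (g - 4)*(g + 1)*(g + 1)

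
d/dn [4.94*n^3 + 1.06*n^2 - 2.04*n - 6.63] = 14.82*n^2 + 2.12*n - 2.04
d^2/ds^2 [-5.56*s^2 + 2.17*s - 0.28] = -11.1200000000000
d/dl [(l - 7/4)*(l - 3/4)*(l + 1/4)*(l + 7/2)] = 4*l^3 + 15*l^2/4 - 115*l/8 + 175/64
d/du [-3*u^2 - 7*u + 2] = -6*u - 7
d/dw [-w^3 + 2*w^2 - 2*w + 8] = -3*w^2 + 4*w - 2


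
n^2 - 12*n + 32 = (n - 8)*(n - 4)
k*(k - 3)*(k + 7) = k^3 + 4*k^2 - 21*k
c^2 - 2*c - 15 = (c - 5)*(c + 3)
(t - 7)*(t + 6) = t^2 - t - 42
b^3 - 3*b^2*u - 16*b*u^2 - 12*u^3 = (b - 6*u)*(b + u)*(b + 2*u)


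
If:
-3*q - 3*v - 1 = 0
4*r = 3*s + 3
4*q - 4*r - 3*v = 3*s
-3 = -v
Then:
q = -10/3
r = -29/12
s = -38/9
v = 3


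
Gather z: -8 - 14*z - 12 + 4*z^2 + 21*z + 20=4*z^2 + 7*z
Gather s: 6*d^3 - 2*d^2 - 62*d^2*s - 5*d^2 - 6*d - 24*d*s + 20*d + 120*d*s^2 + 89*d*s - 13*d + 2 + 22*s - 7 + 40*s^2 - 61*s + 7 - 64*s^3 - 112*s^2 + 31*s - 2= 6*d^3 - 7*d^2 + d - 64*s^3 + s^2*(120*d - 72) + s*(-62*d^2 + 65*d - 8)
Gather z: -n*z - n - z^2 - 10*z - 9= -n - z^2 + z*(-n - 10) - 9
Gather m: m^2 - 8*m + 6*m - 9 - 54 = m^2 - 2*m - 63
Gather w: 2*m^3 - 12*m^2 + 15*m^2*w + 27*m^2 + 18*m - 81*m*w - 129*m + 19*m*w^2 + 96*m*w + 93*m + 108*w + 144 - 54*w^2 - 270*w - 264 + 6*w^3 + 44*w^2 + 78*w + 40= 2*m^3 + 15*m^2 - 18*m + 6*w^3 + w^2*(19*m - 10) + w*(15*m^2 + 15*m - 84) - 80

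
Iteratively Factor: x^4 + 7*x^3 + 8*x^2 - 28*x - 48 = (x - 2)*(x^3 + 9*x^2 + 26*x + 24) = (x - 2)*(x + 4)*(x^2 + 5*x + 6) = (x - 2)*(x + 2)*(x + 4)*(x + 3)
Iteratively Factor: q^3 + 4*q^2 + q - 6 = (q + 3)*(q^2 + q - 2) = (q - 1)*(q + 3)*(q + 2)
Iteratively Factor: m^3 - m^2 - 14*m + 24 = (m + 4)*(m^2 - 5*m + 6) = (m - 3)*(m + 4)*(m - 2)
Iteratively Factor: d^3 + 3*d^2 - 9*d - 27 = (d + 3)*(d^2 - 9) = (d - 3)*(d + 3)*(d + 3)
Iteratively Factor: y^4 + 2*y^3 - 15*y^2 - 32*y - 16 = (y + 4)*(y^3 - 2*y^2 - 7*y - 4) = (y + 1)*(y + 4)*(y^2 - 3*y - 4) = (y - 4)*(y + 1)*(y + 4)*(y + 1)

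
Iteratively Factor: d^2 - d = (d)*(d - 1)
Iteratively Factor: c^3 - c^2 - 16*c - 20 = (c + 2)*(c^2 - 3*c - 10) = (c - 5)*(c + 2)*(c + 2)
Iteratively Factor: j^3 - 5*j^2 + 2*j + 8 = (j - 2)*(j^2 - 3*j - 4) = (j - 4)*(j - 2)*(j + 1)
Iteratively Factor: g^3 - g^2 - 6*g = (g)*(g^2 - g - 6) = g*(g + 2)*(g - 3)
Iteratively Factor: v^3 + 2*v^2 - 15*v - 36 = (v + 3)*(v^2 - v - 12) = (v - 4)*(v + 3)*(v + 3)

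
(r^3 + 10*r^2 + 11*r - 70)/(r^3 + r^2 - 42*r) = (r^2 + 3*r - 10)/(r*(r - 6))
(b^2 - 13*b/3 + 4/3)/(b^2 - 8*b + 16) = (b - 1/3)/(b - 4)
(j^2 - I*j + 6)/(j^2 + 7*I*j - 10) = (j - 3*I)/(j + 5*I)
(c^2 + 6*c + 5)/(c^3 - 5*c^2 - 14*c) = (c^2 + 6*c + 5)/(c*(c^2 - 5*c - 14))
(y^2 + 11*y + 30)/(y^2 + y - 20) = (y + 6)/(y - 4)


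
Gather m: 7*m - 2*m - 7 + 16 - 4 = 5*m + 5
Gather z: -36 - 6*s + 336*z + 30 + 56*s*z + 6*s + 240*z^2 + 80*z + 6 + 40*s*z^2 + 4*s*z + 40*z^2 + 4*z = z^2*(40*s + 280) + z*(60*s + 420)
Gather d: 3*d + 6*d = 9*d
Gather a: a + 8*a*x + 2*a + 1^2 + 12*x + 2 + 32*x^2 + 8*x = a*(8*x + 3) + 32*x^2 + 20*x + 3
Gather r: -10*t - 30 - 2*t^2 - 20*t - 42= -2*t^2 - 30*t - 72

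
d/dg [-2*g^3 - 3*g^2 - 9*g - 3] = -6*g^2 - 6*g - 9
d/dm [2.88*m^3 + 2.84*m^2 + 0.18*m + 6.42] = 8.64*m^2 + 5.68*m + 0.18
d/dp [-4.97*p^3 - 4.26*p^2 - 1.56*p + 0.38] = -14.91*p^2 - 8.52*p - 1.56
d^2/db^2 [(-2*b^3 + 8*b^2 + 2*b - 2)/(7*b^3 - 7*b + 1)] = 8*(98*b^6 + 168*b^4 - 98*b^3 + 63*b^2 + 9*b - 19)/(343*b^9 - 1029*b^7 + 147*b^6 + 1029*b^5 - 294*b^4 - 322*b^3 + 147*b^2 - 21*b + 1)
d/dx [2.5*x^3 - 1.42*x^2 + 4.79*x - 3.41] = 7.5*x^2 - 2.84*x + 4.79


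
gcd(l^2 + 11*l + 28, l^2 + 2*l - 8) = l + 4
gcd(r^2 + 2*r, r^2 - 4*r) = r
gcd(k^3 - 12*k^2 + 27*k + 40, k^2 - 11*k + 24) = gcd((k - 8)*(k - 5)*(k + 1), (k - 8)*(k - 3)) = k - 8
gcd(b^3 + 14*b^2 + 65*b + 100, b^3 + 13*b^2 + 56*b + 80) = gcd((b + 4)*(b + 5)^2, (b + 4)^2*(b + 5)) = b^2 + 9*b + 20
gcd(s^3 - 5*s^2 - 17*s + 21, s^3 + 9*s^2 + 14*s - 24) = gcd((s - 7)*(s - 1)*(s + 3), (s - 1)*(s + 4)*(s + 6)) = s - 1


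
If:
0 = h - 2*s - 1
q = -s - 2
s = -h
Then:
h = 1/3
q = -5/3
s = -1/3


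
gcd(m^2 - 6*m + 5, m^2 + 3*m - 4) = m - 1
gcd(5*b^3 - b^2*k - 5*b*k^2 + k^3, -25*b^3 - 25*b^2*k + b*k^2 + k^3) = 5*b^2 + 4*b*k - k^2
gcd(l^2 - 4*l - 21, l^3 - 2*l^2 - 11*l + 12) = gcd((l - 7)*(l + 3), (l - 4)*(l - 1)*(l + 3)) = l + 3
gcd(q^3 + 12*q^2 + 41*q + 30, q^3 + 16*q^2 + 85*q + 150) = q^2 + 11*q + 30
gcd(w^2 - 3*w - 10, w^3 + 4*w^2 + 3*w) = 1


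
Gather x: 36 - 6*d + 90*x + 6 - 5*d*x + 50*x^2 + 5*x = -6*d + 50*x^2 + x*(95 - 5*d) + 42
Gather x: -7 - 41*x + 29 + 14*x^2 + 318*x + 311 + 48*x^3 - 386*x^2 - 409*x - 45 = 48*x^3 - 372*x^2 - 132*x + 288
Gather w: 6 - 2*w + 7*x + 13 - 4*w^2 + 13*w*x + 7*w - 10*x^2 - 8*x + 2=-4*w^2 + w*(13*x + 5) - 10*x^2 - x + 21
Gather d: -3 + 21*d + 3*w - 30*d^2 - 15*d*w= -30*d^2 + d*(21 - 15*w) + 3*w - 3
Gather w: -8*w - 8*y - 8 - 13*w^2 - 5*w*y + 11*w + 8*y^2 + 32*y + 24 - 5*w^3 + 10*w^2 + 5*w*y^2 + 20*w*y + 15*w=-5*w^3 - 3*w^2 + w*(5*y^2 + 15*y + 18) + 8*y^2 + 24*y + 16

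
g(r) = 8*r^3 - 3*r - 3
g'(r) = 24*r^2 - 3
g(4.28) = 611.38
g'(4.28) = 436.64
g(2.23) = 79.03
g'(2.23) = 116.35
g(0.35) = -3.71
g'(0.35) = -0.06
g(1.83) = 40.54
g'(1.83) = 77.37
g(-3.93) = -476.80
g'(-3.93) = 367.68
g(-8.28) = -4519.47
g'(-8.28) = 1642.40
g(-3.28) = -275.46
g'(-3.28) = 255.20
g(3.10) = 226.03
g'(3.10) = 227.64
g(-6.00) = -1713.00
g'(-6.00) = 861.00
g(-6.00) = -1713.00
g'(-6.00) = 861.00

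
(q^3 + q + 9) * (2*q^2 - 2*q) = 2*q^5 - 2*q^4 + 2*q^3 + 16*q^2 - 18*q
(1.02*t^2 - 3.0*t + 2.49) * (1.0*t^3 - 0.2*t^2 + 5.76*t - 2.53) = 1.02*t^5 - 3.204*t^4 + 8.9652*t^3 - 20.3586*t^2 + 21.9324*t - 6.2997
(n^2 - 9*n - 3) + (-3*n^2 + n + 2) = -2*n^2 - 8*n - 1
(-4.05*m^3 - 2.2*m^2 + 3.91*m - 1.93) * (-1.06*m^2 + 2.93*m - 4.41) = 4.293*m^5 - 9.5345*m^4 + 7.2699*m^3 + 23.2041*m^2 - 22.898*m + 8.5113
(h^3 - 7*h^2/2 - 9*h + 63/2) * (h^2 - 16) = h^5 - 7*h^4/2 - 25*h^3 + 175*h^2/2 + 144*h - 504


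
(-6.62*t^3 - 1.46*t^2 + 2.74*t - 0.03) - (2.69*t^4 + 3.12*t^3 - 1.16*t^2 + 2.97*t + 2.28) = -2.69*t^4 - 9.74*t^3 - 0.3*t^2 - 0.23*t - 2.31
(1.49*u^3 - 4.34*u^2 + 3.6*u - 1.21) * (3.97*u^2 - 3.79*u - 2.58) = 5.9153*u^5 - 22.8769*u^4 + 26.8964*u^3 - 7.2505*u^2 - 4.7021*u + 3.1218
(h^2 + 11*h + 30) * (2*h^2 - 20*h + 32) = 2*h^4 + 2*h^3 - 128*h^2 - 248*h + 960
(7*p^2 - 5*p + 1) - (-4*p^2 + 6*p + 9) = 11*p^2 - 11*p - 8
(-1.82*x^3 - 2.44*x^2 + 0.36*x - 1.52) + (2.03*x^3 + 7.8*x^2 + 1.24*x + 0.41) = 0.21*x^3 + 5.36*x^2 + 1.6*x - 1.11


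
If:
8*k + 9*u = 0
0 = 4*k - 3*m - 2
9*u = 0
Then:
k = 0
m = -2/3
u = 0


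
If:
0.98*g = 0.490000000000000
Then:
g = 0.50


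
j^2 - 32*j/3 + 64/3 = (j - 8)*(j - 8/3)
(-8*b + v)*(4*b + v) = -32*b^2 - 4*b*v + v^2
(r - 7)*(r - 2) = r^2 - 9*r + 14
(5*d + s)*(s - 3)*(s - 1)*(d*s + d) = 5*d^2*s^3 - 15*d^2*s^2 - 5*d^2*s + 15*d^2 + d*s^4 - 3*d*s^3 - d*s^2 + 3*d*s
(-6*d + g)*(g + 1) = -6*d*g - 6*d + g^2 + g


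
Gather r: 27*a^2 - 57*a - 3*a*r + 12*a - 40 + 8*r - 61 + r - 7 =27*a^2 - 45*a + r*(9 - 3*a) - 108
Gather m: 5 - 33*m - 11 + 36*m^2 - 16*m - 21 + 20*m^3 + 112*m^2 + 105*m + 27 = 20*m^3 + 148*m^2 + 56*m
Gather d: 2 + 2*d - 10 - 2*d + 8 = 0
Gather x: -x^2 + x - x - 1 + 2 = 1 - x^2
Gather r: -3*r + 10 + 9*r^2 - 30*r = 9*r^2 - 33*r + 10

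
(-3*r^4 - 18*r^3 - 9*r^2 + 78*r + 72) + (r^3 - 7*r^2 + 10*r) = -3*r^4 - 17*r^3 - 16*r^2 + 88*r + 72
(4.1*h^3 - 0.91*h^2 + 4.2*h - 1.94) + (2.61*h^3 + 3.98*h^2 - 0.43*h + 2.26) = 6.71*h^3 + 3.07*h^2 + 3.77*h + 0.32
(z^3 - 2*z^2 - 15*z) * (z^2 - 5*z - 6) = z^5 - 7*z^4 - 11*z^3 + 87*z^2 + 90*z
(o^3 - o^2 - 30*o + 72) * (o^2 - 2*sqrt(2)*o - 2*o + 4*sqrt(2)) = o^5 - 3*o^4 - 2*sqrt(2)*o^4 - 28*o^3 + 6*sqrt(2)*o^3 + 56*sqrt(2)*o^2 + 132*o^2 - 264*sqrt(2)*o - 144*o + 288*sqrt(2)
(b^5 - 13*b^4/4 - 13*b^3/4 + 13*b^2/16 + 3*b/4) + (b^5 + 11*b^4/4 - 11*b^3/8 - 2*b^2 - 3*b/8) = 2*b^5 - b^4/2 - 37*b^3/8 - 19*b^2/16 + 3*b/8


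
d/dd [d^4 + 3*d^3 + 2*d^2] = d*(4*d^2 + 9*d + 4)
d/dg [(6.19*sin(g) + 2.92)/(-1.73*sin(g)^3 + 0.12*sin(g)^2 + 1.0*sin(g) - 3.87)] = (21.4174*sin(g)^3 + 14.412*sin(g)^2 - 0.7008*sin(g) - 26.8753)*cos(g)/(2.9929*sin(g)^6 - 0.4152*sin(g)^5 - 3.4456*sin(g)^4 + 13.6302*sin(g)^3 + 0.0712*sin(g)^2 - 7.74*sin(g) + 14.9769)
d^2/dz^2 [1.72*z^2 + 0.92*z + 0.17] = 3.44000000000000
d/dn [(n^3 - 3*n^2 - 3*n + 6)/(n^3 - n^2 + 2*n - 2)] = (2*n^4 + 10*n^3 - 33*n^2 + 24*n - 6)/(n^6 - 2*n^5 + 5*n^4 - 8*n^3 + 8*n^2 - 8*n + 4)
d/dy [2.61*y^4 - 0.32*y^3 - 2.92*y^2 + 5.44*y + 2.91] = 10.44*y^3 - 0.96*y^2 - 5.84*y + 5.44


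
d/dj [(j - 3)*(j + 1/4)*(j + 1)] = 3*j^2 - 7*j/2 - 7/2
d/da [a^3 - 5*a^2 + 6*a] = 3*a^2 - 10*a + 6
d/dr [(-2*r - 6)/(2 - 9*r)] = -58/(9*r - 2)^2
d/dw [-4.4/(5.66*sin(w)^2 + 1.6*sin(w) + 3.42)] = (49.808*sin(w) + 7.04)*cos(w)/(5.66*sin(w)^2 + 1.6*sin(w) + 3.42)^2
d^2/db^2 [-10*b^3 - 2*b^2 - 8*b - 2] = -60*b - 4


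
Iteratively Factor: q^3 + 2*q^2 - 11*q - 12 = (q - 3)*(q^2 + 5*q + 4) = (q - 3)*(q + 1)*(q + 4)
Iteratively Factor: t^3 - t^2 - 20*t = (t + 4)*(t^2 - 5*t) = t*(t + 4)*(t - 5)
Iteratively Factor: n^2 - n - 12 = (n + 3)*(n - 4)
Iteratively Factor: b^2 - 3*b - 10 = (b - 5)*(b + 2)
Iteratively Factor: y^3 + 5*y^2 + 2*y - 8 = (y + 4)*(y^2 + y - 2) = (y + 2)*(y + 4)*(y - 1)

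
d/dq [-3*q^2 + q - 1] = 1 - 6*q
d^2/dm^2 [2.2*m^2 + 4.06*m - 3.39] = 4.40000000000000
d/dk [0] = 0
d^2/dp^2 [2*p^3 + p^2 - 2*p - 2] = 12*p + 2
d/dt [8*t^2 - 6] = 16*t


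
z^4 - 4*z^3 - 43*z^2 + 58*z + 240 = (z - 8)*(z - 3)*(z + 2)*(z + 5)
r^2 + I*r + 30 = (r - 5*I)*(r + 6*I)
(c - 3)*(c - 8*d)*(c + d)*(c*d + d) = c^4*d - 7*c^3*d^2 - 2*c^3*d - 8*c^2*d^3 + 14*c^2*d^2 - 3*c^2*d + 16*c*d^3 + 21*c*d^2 + 24*d^3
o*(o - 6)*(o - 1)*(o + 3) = o^4 - 4*o^3 - 15*o^2 + 18*o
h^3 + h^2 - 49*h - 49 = (h - 7)*(h + 1)*(h + 7)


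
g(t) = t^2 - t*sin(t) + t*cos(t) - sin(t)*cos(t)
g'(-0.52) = 0.01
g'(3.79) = 12.43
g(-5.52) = 29.80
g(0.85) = 0.15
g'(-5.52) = -3.25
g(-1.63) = 1.07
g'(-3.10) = -11.38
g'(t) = -t*sin(t) - t*cos(t) + 2*t + sin(t)^2 - sin(t) - cos(t)^2 + cos(t)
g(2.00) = 1.73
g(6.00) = 43.71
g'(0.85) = 0.54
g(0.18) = 0.00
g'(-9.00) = -31.07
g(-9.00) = 85.12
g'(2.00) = 2.34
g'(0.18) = 0.02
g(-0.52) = -0.01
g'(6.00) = 8.31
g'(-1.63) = -3.05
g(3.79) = 13.15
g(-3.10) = 12.54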